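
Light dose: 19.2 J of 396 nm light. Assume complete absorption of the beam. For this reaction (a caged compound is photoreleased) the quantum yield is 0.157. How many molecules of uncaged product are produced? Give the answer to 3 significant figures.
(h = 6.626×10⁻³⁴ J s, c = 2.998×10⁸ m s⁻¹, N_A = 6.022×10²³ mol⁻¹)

Photon energy at 396 nm: hc/λ = (6.626×10⁻³⁴)(2.998×10⁸)/(396×10⁻⁹) = 5.016×10⁻¹⁹ J.
Photons incident: 19.2 / 5.016×10⁻¹⁹ = 3.828×10¹⁹, i.e. 3.828×10¹⁹/6.022×10²³ = 6.357×10⁻⁵ mol.
Product: Φ × n_abs = 0.157 × 6.357×10⁻⁵ = 9.980×10⁻⁶ mol.
As a count: 9.980×10⁻⁶ × 6.022×10²³ = 6.01×10¹⁸.

6.01×10¹⁸ molecules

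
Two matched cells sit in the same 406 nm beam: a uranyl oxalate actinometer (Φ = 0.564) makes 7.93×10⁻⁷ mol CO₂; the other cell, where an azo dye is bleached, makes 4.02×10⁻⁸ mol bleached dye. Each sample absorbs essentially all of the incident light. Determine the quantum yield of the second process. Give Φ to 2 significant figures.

Photons absorbed by the actinometer: 7.93×10⁻⁷ / 0.564 = 1.406×10⁻⁶ mol.
Φ(unknown) = 4.02×10⁻⁸ / 1.406×10⁻⁶ = 0.029.

Φ = 0.029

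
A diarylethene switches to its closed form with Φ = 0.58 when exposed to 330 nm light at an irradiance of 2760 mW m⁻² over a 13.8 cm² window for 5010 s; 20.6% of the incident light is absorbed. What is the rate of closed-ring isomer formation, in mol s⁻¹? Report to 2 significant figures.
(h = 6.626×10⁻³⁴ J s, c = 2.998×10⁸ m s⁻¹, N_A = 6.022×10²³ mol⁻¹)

1.3×10⁻⁹ mol s⁻¹

Photon energy at 330 nm: hc/λ = (6.626×10⁻³⁴)(2.998×10⁸)/(330×10⁻⁹) = 6.020×10⁻¹⁹ J.
Energy delivered: (2760 mW m⁻²)(13.8×10⁻⁴ m²)(5010 s) = 19.08 J.
Photons incident: 19.08 / 6.020×10⁻¹⁹ = 3.169×10¹⁹, i.e. 3.169×10¹⁹/6.022×10²³ = 5.262×10⁻⁵ mol.
Photons absorbed: 0.206 × 5.262×10⁻⁵ = 1.084×10⁻⁵ mol.
Product formed: 0.58 × 1.084×10⁻⁵ = 6.287×10⁻⁶ mol.
Rate: 6.287×10⁻⁶ / 5010 s = 1.3×10⁻⁹ mol s⁻¹.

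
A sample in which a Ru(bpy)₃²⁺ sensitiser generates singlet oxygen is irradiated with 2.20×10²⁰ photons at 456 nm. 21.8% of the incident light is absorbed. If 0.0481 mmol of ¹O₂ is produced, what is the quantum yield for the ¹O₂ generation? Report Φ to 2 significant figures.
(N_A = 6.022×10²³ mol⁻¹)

Φ = 0.60

Product: 0.0481 mmol = 4.81×10⁻⁵ mol.
Moles of photons: 2.20×10²⁰ / 6.022×10²³ = 3.653×10⁻⁴ mol.
Photons absorbed: 0.218 × 3.653×10⁻⁴ = 7.964×10⁻⁵ mol.
Φ = 4.81×10⁻⁵ mol / 7.964×10⁻⁵ mol photons = 0.60.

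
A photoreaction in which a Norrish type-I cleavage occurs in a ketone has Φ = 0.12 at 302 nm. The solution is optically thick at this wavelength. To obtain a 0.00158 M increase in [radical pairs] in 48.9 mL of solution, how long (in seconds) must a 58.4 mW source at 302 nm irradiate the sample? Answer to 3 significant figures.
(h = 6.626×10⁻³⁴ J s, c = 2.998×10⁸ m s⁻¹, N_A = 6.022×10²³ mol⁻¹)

t ≈ 4370 s

Product: (0.00158 M)(0.0489 L) = 7.726×10⁻⁵ mol.
Photons that must be absorbed: 7.726×10⁻⁵ / 0.12 = 6.438×10⁻⁴ mol.
Photon energy: hc/λ = 6.578×10⁻¹⁹ J; per mole, 3.961×10⁵ J mol⁻¹.
Energy required: 6.438×10⁻⁴ × 3.961×10⁵ = 255.0 J.
Time: 255.0 J / 0.0584 W = 4370 s.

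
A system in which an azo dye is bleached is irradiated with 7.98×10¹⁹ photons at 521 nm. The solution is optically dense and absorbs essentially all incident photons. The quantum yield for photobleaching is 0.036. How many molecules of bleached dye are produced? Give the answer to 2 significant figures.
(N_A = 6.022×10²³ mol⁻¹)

Moles of photons: 7.98×10¹⁹ / 6.022×10²³ = 1.325×10⁻⁴ mol.
Product: Φ × n_abs = 0.036 × 1.325×10⁻⁴ = 4.770×10⁻⁶ mol.
As a count: 4.770×10⁻⁶ × 6.022×10²³ = 2.9×10¹⁸.

2.9×10¹⁸ molecules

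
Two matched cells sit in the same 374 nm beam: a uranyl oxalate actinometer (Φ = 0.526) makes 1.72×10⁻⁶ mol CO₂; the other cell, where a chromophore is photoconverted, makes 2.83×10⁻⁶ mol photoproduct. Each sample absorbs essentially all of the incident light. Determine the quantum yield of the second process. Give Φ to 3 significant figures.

Photons absorbed by the actinometer: 1.72×10⁻⁶ / 0.526 = 3.270×10⁻⁶ mol.
Φ(unknown) = 2.83×10⁻⁶ / 3.270×10⁻⁶ = 0.865.

Φ = 0.865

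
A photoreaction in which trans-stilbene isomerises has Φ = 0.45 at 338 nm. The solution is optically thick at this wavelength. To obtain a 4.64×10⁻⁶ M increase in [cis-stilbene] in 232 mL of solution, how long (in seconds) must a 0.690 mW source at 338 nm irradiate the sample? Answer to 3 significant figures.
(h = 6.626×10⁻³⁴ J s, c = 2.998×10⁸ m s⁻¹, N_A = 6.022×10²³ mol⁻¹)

Product: (4.64×10⁻⁶ M)(0.232 L) = 1.076×10⁻⁶ mol.
Photons that must be absorbed: 1.076×10⁻⁶ / 0.45 = 2.391×10⁻⁶ mol.
Photon energy: hc/λ = 5.877×10⁻¹⁹ J; per mole, 3.539×10⁵ J mol⁻¹.
Energy required: 2.391×10⁻⁶ × 3.539×10⁵ = 0.8462 J.
Time: 0.8462 J / 0.00069 W = 1230 s.

t ≈ 1230 s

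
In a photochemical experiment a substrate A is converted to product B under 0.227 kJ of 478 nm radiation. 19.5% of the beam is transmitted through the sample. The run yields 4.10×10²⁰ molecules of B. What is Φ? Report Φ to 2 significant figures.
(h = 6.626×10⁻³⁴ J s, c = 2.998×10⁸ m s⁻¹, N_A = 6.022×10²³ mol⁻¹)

Product: 4.10×10²⁰ / 6.022×10²³ = 6.808×10⁻⁴ mol.
Photon energy at 478 nm: hc/λ = (6.626×10⁻³⁴)(2.998×10⁸)/(478×10⁻⁹) = 4.156×10⁻¹⁹ J.
Incident energy: 0.227 kJ = 227 J.
Photons incident: 227 / 4.156×10⁻¹⁹ = 5.462×10²⁰, i.e. 5.462×10²⁰/6.022×10²³ = 9.070×10⁻⁴ mol.
Fraction absorbed: 1 − 19.5/100 = 0.8050.
Photons absorbed: 0.8050 × 9.070×10⁻⁴ = 7.301×10⁻⁴ mol.
Φ = 6.808×10⁻⁴ mol / 7.301×10⁻⁴ mol photons = 0.93.

Φ = 0.93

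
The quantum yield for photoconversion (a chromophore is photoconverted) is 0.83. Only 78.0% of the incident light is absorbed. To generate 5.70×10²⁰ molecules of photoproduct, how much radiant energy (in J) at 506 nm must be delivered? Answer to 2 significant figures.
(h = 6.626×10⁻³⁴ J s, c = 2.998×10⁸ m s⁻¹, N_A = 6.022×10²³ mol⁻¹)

Product: 5.70×10²⁰ / 6.022×10²³ = 9.465×10⁻⁴ mol.
Photons that must be absorbed: 9.465×10⁻⁴ / 0.83 = 0.001140 mol.
Incident photons needed: 0.001140 / 0.780 = 0.001462 mol.
Photon energy: hc/λ = 3.926×10⁻¹⁹ J; per mole, 2.364×10⁵ J mol⁻¹.
Energy required: 0.001462 × 2.364×10⁵ = 350 J.

350 J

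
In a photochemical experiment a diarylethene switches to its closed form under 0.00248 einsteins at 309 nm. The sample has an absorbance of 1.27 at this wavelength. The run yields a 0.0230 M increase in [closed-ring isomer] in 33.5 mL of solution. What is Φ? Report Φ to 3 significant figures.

Product: (0.0230 M)(0.0335 L) = 7.705×10⁻⁴ mol.
Fraction absorbed: 1 − 10^(−1.27) = 0.9463.
Photons absorbed: 0.9463 × 0.00248 = 0.002347 mol.
Φ = 7.705×10⁻⁴ mol / 0.002347 mol photons = 0.328.

Φ = 0.328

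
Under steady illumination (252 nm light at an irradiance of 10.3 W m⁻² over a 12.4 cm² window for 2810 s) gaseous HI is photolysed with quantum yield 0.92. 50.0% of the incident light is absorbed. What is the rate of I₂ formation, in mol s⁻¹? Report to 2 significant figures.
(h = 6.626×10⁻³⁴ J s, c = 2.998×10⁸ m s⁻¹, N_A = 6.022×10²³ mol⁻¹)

1.2×10⁻⁸ mol s⁻¹

Photon energy at 252 nm: hc/λ = (6.626×10⁻³⁴)(2.998×10⁸)/(252×10⁻⁹) = 7.883×10⁻¹⁹ J.
Energy delivered: (10.3 W m⁻²)(12.4×10⁻⁴ m²)(2810 s) = 35.89 J.
Photons incident: 35.89 / 7.883×10⁻¹⁹ = 4.553×10¹⁹, i.e. 4.553×10¹⁹/6.022×10²³ = 7.561×10⁻⁵ mol.
Photons absorbed: 0.500 × 7.561×10⁻⁵ = 3.781×10⁻⁵ mol.
Product formed: 0.92 × 3.781×10⁻⁵ = 3.479×10⁻⁵ mol.
Rate: 3.479×10⁻⁵ / 2810 s = 1.2×10⁻⁸ mol s⁻¹.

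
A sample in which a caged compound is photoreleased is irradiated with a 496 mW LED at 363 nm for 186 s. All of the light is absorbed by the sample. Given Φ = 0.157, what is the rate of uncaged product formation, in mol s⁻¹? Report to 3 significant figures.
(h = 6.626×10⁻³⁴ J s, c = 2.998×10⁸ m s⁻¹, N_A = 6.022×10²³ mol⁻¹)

Photon energy at 363 nm: hc/λ = (6.626×10⁻³⁴)(2.998×10⁸)/(363×10⁻⁹) = 5.472×10⁻¹⁹ J.
Energy delivered: (496 mW)(186 s) = 92.26 J.
Photons incident: 92.26 / 5.472×10⁻¹⁹ = 1.686×10²⁰, i.e. 1.686×10²⁰/6.022×10²³ = 2.800×10⁻⁴ mol.
Product formed: 0.157 × 2.800×10⁻⁴ = 4.396×10⁻⁵ mol.
Rate: 4.396×10⁻⁵ / 186 s = 2.36×10⁻⁷ mol s⁻¹.

2.36×10⁻⁷ mol s⁻¹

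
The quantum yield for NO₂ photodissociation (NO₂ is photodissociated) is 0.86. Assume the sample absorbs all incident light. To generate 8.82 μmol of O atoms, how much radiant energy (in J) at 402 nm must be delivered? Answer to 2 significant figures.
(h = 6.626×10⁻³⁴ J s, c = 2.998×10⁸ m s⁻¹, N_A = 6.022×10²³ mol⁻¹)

Product: 8.82 μmol = 8.82×10⁻⁶ mol.
Photons that must be absorbed: 8.82×10⁻⁶ / 0.86 = 1.026×10⁻⁵ mol.
Photon energy: hc/λ = 4.941×10⁻¹⁹ J; per mole, 2.975×10⁵ J mol⁻¹.
Energy required: 1.026×10⁻⁵ × 2.975×10⁵ = 3.1 J.

3.1 J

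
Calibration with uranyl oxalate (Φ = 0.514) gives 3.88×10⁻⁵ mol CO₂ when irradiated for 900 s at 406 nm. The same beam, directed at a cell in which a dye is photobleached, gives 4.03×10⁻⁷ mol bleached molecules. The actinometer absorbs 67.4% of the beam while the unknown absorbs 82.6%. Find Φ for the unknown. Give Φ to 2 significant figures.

Φ = 0.0044

Photons absorbed by the actinometer: 3.88×10⁻⁵ / 0.514 = 7.549×10⁻⁵ mol.
Incident flux: 7.549×10⁻⁵ / 0.674 = 1.120×10⁻⁴ einstein.
Absorbed by unknown: 0.826 × 1.120×10⁻⁴ = 9.251×10⁻⁵ mol.
Φ(unknown) = 4.03×10⁻⁷ / 9.251×10⁻⁵ = 0.0044.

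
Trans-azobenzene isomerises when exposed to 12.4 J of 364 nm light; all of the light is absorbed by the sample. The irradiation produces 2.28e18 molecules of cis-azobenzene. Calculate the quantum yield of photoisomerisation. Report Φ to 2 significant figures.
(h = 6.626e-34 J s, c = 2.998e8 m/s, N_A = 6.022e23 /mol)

Product: 2.28e18 / 6.022e23 = 3.786e-6 mol.
Photon energy at 364 nm: hc/λ = (6.626e-34)(2.998e8)/(364e-9) = 5.457e-19 J.
Photons incident: 12.4 / 5.457e-19 = 2.272e19, i.e. 2.272e19/6.022e23 = 3.773e-5 mol.
Φ = 3.786e-6 mol / 3.773e-5 mol photons = 0.10.

Φ = 0.10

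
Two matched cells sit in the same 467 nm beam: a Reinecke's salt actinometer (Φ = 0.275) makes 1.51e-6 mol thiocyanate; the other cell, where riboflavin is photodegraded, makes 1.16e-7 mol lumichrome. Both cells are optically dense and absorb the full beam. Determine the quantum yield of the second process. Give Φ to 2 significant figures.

Photons absorbed by the actinometer: 1.51e-6 / 0.275 = 5.491e-6 mol.
Φ(unknown) = 1.16e-7 / 5.491e-6 = 0.021.

Φ = 0.021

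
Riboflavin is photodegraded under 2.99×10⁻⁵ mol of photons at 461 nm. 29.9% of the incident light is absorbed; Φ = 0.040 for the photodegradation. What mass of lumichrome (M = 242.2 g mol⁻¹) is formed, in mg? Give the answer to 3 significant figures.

0.0866 mg

Photons absorbed: 0.299 × 2.99×10⁻⁵ = 8.940×10⁻⁶ mol.
Product: Φ × n_abs = 0.040 × 8.940×10⁻⁶ = 3.576×10⁻⁷ mol.
Mass: 3.576×10⁻⁷ × 242.2 = 8.661×10⁻⁵ g = 0.0866 mg.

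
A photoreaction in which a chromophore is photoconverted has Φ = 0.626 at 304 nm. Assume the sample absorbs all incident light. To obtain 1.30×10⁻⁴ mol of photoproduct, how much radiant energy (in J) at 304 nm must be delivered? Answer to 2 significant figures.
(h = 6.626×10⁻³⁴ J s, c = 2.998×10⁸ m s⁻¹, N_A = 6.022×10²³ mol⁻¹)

82 J

Photons that must be absorbed: 1.30×10⁻⁴ / 0.626 = 2.077×10⁻⁴ mol.
Photon energy: hc/λ = 6.534×10⁻¹⁹ J; per mole, 3.935×10⁵ J mol⁻¹.
Energy required: 2.077×10⁻⁴ × 3.935×10⁵ = 82 J.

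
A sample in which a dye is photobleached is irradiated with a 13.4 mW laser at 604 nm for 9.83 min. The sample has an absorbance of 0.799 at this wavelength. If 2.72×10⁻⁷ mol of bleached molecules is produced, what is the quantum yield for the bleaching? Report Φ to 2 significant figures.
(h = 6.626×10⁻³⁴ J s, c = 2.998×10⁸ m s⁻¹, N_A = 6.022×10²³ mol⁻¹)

Φ = 0.0081

Photon energy at 604 nm: hc/λ = (6.626×10⁻³⁴)(2.998×10⁸)/(604×10⁻⁹) = 3.289×10⁻¹⁹ J.
Energy delivered: (13.4 mW)(589.8 s) = 7.903 J.
Photons incident: 7.903 / 3.289×10⁻¹⁹ = 2.403×10¹⁹, i.e. 2.403×10¹⁹/6.022×10²³ = 3.990×10⁻⁵ mol.
Fraction absorbed: 1 − 10^(−0.799) = 0.8411.
Photons absorbed: 0.8411 × 3.990×10⁻⁵ = 3.356×10⁻⁵ mol.
Φ = 2.72×10⁻⁷ mol / 3.356×10⁻⁵ mol photons = 0.0081.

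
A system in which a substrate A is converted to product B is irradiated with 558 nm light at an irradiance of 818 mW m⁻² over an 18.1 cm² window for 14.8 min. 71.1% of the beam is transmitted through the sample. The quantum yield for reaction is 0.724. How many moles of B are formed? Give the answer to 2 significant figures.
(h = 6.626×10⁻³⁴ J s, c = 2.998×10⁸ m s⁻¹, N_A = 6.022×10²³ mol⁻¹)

Photon energy at 558 nm: hc/λ = (6.626×10⁻³⁴)(2.998×10⁸)/(558×10⁻⁹) = 3.560×10⁻¹⁹ J.
Energy delivered: (818 mW m⁻²)(18.1×10⁻⁴ m²)(888 s) = 1.315 J.
Photons incident: 1.315 / 3.560×10⁻¹⁹ = 3.694×10¹⁸, i.e. 3.694×10¹⁸/6.022×10²³ = 6.134×10⁻⁶ mol.
Fraction absorbed: 1 − 71.1/100 = 0.2890.
Photons absorbed: 0.2890 × 6.134×10⁻⁶ = 1.773×10⁻⁶ mol.
Product: Φ × n_abs = 0.724 × 1.773×10⁻⁶ = 1.284×10⁻⁶ mol.

1.3×10⁻⁶ mol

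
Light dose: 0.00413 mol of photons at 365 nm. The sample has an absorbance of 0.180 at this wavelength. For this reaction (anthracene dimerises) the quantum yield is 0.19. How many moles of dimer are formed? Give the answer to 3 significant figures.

Fraction absorbed: 1 − 10^(−0.180) = 0.3393.
Photons absorbed: 0.3393 × 0.00413 = 0.001401 mol.
Product: Φ × n_abs = 0.19 × 0.001401 = 2.662×10⁻⁴ mol.

2.66×10⁻⁴ mol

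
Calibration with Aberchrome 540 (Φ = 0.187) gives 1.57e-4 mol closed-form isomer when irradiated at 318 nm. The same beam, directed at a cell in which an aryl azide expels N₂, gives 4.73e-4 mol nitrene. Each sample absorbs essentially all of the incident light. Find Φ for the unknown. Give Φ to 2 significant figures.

Photons absorbed by the actinometer: 1.57e-4 / 0.187 = 8.396e-4 mol.
Φ(unknown) = 4.73e-4 / 8.396e-4 = 0.56.

Φ = 0.56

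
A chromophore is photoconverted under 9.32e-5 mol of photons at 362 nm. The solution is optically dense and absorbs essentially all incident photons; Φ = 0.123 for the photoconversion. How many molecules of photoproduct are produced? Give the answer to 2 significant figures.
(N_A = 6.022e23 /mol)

Product: Φ × n_abs = 0.123 × 9.32e-5 = 1.146e-5 mol.
As a count: 1.146e-5 × 6.022e23 = 6.9e18.

6.9e18 molecules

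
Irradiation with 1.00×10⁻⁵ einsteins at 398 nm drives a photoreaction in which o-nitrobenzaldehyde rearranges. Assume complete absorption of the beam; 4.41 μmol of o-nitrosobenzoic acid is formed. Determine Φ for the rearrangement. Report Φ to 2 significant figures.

Φ = 0.44

Product: 4.41 μmol = 4.41×10⁻⁶ mol.
Φ = 4.41×10⁻⁶ mol / 1.00×10⁻⁵ mol photons = 0.44.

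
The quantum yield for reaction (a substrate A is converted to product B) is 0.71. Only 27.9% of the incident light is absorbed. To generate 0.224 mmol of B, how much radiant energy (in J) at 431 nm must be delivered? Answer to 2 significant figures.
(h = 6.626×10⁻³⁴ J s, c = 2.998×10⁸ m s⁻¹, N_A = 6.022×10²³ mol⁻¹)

Product: 0.224 mmol = 2.24×10⁻⁴ mol.
Photons that must be absorbed: 2.24×10⁻⁴ / 0.71 = 3.155×10⁻⁴ mol.
Incident photons needed: 3.155×10⁻⁴ / 0.279 = 0.001131 mol.
Photon energy: hc/λ = 4.609×10⁻¹⁹ J; per mole, 2.776×10⁵ J mol⁻¹.
Energy required: 0.001131 × 2.776×10⁵ = 310 J.

310 J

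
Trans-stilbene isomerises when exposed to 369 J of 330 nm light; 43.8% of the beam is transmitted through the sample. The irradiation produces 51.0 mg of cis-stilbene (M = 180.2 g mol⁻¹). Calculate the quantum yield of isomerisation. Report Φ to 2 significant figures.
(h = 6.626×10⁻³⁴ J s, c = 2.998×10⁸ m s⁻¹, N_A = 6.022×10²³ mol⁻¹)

Φ = 0.49

Product: 51.0 mg / 180.2 g mol⁻¹ = 2.830×10⁻⁴ mol.
Photon energy at 330 nm: hc/λ = (6.626×10⁻³⁴)(2.998×10⁸)/(330×10⁻⁹) = 6.020×10⁻¹⁹ J.
Photons incident: 369 / 6.020×10⁻¹⁹ = 6.130×10²⁰, i.e. 6.130×10²⁰/6.022×10²³ = 0.001018 mol.
Fraction absorbed: 1 − 43.8/100 = 0.5620.
Photons absorbed: 0.5620 × 0.001018 = 5.721×10⁻⁴ mol.
Φ = 2.830×10⁻⁴ mol / 5.721×10⁻⁴ mol photons = 0.49.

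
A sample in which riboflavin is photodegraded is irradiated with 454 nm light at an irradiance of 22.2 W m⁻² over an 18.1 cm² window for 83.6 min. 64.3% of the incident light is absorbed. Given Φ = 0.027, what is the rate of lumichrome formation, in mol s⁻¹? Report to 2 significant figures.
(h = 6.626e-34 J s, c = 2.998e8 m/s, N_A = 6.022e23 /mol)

2.6e-9 mol s⁻¹

Photon energy at 454 nm: hc/λ = (6.626e-34)(2.998e8)/(454e-9) = 4.375e-19 J.
Energy delivered: (22.2 W m⁻²)(18.1e-4 m²)(5016 s) = 201.6 J.
Photons incident: 201.6 / 4.375e-19 = 4.608e20, i.e. 4.608e20/6.022e23 = 7.652e-4 mol.
Photons absorbed: 0.643 × 7.652e-4 = 4.920e-4 mol.
Product formed: 0.027 × 4.920e-4 = 1.328e-5 mol.
Rate: 1.328e-5 / 5016 s = 2.6e-9 mol s⁻¹.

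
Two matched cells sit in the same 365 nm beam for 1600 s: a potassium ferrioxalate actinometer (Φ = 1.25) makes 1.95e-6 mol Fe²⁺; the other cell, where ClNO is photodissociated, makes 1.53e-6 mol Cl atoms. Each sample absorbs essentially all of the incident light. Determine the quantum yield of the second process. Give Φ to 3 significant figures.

Photons absorbed by the actinometer: 1.95e-6 / 1.25 = 1.560e-6 mol.
Φ(unknown) = 1.53e-6 / 1.560e-6 = 0.981.

Φ = 0.981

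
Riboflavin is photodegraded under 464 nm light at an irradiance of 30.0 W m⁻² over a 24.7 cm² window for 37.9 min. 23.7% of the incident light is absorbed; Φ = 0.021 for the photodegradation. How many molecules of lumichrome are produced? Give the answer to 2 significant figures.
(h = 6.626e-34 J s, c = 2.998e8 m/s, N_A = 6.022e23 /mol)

Photon energy at 464 nm: hc/λ = (6.626e-34)(2.998e8)/(464e-9) = 4.281e-19 J.
Energy delivered: (30.0 W m⁻²)(24.7e-4 m²)(2274 s) = 168.5 J.
Photons incident: 168.5 / 4.281e-19 = 3.936e20, i.e. 3.936e20/6.022e23 = 6.536e-4 mol.
Photons absorbed: 0.237 × 6.536e-4 = 1.549e-4 mol.
Product: Φ × n_abs = 0.021 × 1.549e-4 = 3.253e-6 mol.
As a count: 3.253e-6 × 6.022e23 = 2.0e18.

2.0e18 molecules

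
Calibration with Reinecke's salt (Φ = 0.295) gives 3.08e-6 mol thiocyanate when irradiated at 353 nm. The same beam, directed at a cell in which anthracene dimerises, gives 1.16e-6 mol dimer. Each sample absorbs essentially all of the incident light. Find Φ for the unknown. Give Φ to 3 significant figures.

Φ = 0.111

Photons absorbed by the actinometer: 3.08e-6 / 0.295 = 1.044e-5 mol.
Φ(unknown) = 1.16e-6 / 1.044e-5 = 0.111.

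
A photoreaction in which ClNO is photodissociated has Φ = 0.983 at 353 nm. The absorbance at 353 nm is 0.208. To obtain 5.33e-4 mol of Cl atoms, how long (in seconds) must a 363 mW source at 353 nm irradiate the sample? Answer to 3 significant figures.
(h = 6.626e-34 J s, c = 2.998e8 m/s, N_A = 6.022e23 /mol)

t ≈ 1330 s

Photons that must be absorbed: 5.33e-4 / 0.983 = 5.422e-4 mol.
Fraction absorbed: 1 − 10^(−0.208) = 0.3806.
Incident photons needed: 5.422e-4 / 0.3806 = 0.001425 mol.
Photon energy: hc/λ = 5.627e-19 J; per mole, 3.389e5 J mol⁻¹.
Energy required: 0.001425 × 3.389e5 = 482.9 J.
Time: 482.9 J / 0.363 W = 1330 s.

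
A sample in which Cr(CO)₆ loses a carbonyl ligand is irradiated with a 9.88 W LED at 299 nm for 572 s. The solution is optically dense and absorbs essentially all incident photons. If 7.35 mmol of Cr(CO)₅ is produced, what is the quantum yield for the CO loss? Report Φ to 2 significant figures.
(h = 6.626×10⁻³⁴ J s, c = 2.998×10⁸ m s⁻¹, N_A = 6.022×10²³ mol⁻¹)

Φ = 0.52

Product: 7.35 mmol = 0.00735 mol.
Photon energy at 299 nm: hc/λ = (6.626×10⁻³⁴)(2.998×10⁸)/(299×10⁻⁹) = 6.644×10⁻¹⁹ J.
Energy delivered: (9.88 W)(572 s) = 5651 J.
Photons incident: 5651 / 6.644×10⁻¹⁹ = 8.505×10²¹, i.e. 8.505×10²¹/6.022×10²³ = 0.01412 mol.
Φ = 0.00735 mol / 0.01412 mol photons = 0.52.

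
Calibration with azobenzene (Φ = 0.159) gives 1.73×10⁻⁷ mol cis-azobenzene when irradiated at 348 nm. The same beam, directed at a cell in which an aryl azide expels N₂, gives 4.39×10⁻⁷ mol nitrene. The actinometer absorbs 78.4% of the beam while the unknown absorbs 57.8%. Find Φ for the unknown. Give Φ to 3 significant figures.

Φ = 0.547

Photons absorbed by the actinometer: 1.73×10⁻⁷ / 0.159 = 1.088×10⁻⁶ mol.
Incident flux: 1.088×10⁻⁶ / 0.784 = 1.388×10⁻⁶ einstein.
Absorbed by unknown: 0.578 × 1.388×10⁻⁶ = 8.023×10⁻⁷ mol.
Φ(unknown) = 4.39×10⁻⁷ / 8.023×10⁻⁷ = 0.547.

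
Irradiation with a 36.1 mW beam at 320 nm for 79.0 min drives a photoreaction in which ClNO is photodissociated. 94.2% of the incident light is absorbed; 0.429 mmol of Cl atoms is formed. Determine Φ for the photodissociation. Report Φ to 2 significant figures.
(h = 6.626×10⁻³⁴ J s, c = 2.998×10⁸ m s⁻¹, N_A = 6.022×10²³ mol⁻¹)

Product: 0.429 mmol = 4.29×10⁻⁴ mol.
Photon energy at 320 nm: hc/λ = (6.626×10⁻³⁴)(2.998×10⁸)/(320×10⁻⁹) = 6.208×10⁻¹⁹ J.
Energy delivered: (36.1 mW)(4740 s) = 171.1 J.
Photons incident: 171.1 / 6.208×10⁻¹⁹ = 2.756×10²⁰, i.e. 2.756×10²⁰/6.022×10²³ = 4.577×10⁻⁴ mol.
Photons absorbed: 0.942 × 4.577×10⁻⁴ = 4.312×10⁻⁴ mol.
Φ = 4.29×10⁻⁴ mol / 4.312×10⁻⁴ mol photons = 0.99.

Φ = 0.99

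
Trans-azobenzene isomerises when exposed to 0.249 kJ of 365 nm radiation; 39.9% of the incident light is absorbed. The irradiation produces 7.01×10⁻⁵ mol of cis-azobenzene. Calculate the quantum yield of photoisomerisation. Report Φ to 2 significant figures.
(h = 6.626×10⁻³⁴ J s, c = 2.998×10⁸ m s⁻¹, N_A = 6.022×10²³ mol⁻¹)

Photon energy at 365 nm: hc/λ = (6.626×10⁻³⁴)(2.998×10⁸)/(365×10⁻⁹) = 5.442×10⁻¹⁹ J.
Incident energy: 0.249 kJ = 249 J.
Photons incident: 249 / 5.442×10⁻¹⁹ = 4.576×10²⁰, i.e. 4.576×10²⁰/6.022×10²³ = 7.599×10⁻⁴ mol.
Photons absorbed: 0.399 × 7.599×10⁻⁴ = 3.032×10⁻⁴ mol.
Φ = 7.01×10⁻⁵ mol / 3.032×10⁻⁴ mol photons = 0.23.

Φ = 0.23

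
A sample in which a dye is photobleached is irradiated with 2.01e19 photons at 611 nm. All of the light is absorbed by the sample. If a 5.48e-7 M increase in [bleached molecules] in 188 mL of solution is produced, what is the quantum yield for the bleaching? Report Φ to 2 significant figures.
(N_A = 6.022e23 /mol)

Φ = 0.0031

Product: (5.48e-7 M)(0.188 L) = 1.030e-7 mol.
Moles of photons: 2.01e19 / 6.022e23 = 3.338e-5 mol.
Φ = 1.030e-7 mol / 3.338e-5 mol photons = 0.0031.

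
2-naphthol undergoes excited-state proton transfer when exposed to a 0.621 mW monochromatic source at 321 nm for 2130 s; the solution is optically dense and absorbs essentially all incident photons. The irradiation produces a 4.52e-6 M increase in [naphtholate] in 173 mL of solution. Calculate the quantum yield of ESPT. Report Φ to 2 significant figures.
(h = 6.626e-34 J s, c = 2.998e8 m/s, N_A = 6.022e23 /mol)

Φ = 0.22

Product: (4.52e-6 M)(0.173 L) = 7.820e-7 mol.
Photon energy at 321 nm: hc/λ = (6.626e-34)(2.998e8)/(321e-9) = 6.188e-19 J.
Energy delivered: (0.621 mW)(2130 s) = 1.323 J.
Photons incident: 1.323 / 6.188e-19 = 2.138e18, i.e. 2.138e18/6.022e23 = 3.550e-6 mol.
Φ = 7.820e-7 mol / 3.550e-6 mol photons = 0.22.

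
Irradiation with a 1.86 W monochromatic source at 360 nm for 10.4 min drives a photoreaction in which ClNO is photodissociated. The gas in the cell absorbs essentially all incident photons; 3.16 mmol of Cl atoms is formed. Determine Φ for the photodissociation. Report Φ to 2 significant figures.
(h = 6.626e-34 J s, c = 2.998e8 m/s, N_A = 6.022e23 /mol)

Product: 3.16 mmol = 0.00316 mol.
Photon energy at 360 nm: hc/λ = (6.626e-34)(2.998e8)/(360e-9) = 5.518e-19 J.
Energy delivered: (1.86 W)(624 s) = 1161 J.
Photons incident: 1161 / 5.518e-19 = 2.104e21, i.e. 2.104e21/6.022e23 = 0.003494 mol.
Φ = 0.00316 mol / 0.003494 mol photons = 0.90.

Φ = 0.90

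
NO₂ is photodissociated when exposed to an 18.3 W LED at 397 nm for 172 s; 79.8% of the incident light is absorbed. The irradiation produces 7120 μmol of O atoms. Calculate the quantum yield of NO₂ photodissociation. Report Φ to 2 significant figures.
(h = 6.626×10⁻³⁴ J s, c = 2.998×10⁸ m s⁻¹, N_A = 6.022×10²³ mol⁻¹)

Φ = 0.85

Product: 7120 μmol = 0.00712 mol.
Photon energy at 397 nm: hc/λ = (6.626×10⁻³⁴)(2.998×10⁸)/(397×10⁻⁹) = 5.004×10⁻¹⁹ J.
Energy delivered: (18.3 W)(172 s) = 3148 J.
Photons incident: 3148 / 5.004×10⁻¹⁹ = 6.291×10²¹, i.e. 6.291×10²¹/6.022×10²³ = 0.01045 mol.
Photons absorbed: 0.798 × 0.01045 = 0.008339 mol.
Φ = 0.00712 mol / 0.008339 mol photons = 0.85.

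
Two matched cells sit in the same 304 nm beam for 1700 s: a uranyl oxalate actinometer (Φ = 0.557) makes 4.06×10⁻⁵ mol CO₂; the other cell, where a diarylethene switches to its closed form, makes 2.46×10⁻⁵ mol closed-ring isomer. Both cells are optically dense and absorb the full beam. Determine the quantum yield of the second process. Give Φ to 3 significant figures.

Φ = 0.337

Photons absorbed by the actinometer: 4.06×10⁻⁵ / 0.557 = 7.289×10⁻⁵ mol.
Φ(unknown) = 2.46×10⁻⁵ / 7.289×10⁻⁵ = 0.337.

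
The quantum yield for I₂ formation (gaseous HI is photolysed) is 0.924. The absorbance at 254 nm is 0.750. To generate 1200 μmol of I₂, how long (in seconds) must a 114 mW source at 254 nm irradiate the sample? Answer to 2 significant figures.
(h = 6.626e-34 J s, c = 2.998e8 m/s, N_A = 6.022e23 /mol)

t ≈ 6500 s

Product: 1200 μmol = 0.00120 mol.
Photons that must be absorbed: 0.00120 / 0.924 = 0.001299 mol.
Fraction absorbed: 1 − 10^(−0.750) = 0.8222.
Incident photons needed: 0.001299 / 0.8222 = 0.001580 mol.
Photon energy: hc/λ = 7.821e-19 J; per mole, 4.710e5 J mol⁻¹.
Energy required: 0.001580 × 4.710e5 = 744.2 J.
Time: 744.2 J / 0.114 W = 6500 s.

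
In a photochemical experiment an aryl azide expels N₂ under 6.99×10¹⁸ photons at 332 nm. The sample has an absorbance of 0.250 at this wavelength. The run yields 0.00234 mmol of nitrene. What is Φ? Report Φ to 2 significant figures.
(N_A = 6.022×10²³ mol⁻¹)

Φ = 0.46

Product: 0.00234 mmol = 2.34×10⁻⁶ mol.
Moles of photons: 6.99×10¹⁸ / 6.022×10²³ = 1.161×10⁻⁵ mol.
Fraction absorbed: 1 − 10^(−0.250) = 0.4377.
Photons absorbed: 0.4377 × 1.161×10⁻⁵ = 5.082×10⁻⁶ mol.
Φ = 2.34×10⁻⁶ mol / 5.082×10⁻⁶ mol photons = 0.46.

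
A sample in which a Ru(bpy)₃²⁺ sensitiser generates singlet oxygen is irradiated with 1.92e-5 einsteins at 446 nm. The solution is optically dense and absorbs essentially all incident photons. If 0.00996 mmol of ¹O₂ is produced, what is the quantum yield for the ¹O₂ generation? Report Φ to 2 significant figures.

Product: 0.00996 mmol = 9.96e-6 mol.
Φ = 9.96e-6 mol / 1.92e-5 mol photons = 0.52.

Φ = 0.52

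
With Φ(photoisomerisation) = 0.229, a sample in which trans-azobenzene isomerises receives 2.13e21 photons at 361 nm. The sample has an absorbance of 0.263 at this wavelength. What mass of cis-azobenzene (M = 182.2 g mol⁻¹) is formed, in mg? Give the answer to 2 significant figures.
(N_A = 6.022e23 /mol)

Moles of photons: 2.13e21 / 6.022e23 = 0.003537 mol.
Fraction absorbed: 1 − 10^(−0.263) = 0.4542.
Photons absorbed: 0.4542 × 0.003537 = 0.001607 mol.
Product: Φ × n_abs = 0.229 × 0.001607 = 3.680e-4 mol.
Mass: 3.680e-4 × 182.2 = 0.06705 g = 67 mg.

67 mg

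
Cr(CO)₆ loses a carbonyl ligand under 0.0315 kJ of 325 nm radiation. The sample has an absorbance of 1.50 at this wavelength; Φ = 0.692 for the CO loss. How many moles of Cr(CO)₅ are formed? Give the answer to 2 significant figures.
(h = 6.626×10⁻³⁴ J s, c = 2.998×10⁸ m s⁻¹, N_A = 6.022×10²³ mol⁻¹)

5.7×10⁻⁵ mol

Photon energy at 325 nm: hc/λ = (6.626×10⁻³⁴)(2.998×10⁸)/(325×10⁻⁹) = 6.112×10⁻¹⁹ J.
Incident energy: 0.0315 kJ = 31.5 J.
Photons incident: 31.5 / 6.112×10⁻¹⁹ = 5.154×10¹⁹, i.e. 5.154×10¹⁹/6.022×10²³ = 8.559×10⁻⁵ mol.
Fraction absorbed: 1 − 10^(−1.50) = 0.9684.
Photons absorbed: 0.9684 × 8.559×10⁻⁵ = 8.289×10⁻⁵ mol.
Product: Φ × n_abs = 0.692 × 8.289×10⁻⁵ = 5.736×10⁻⁵ mol.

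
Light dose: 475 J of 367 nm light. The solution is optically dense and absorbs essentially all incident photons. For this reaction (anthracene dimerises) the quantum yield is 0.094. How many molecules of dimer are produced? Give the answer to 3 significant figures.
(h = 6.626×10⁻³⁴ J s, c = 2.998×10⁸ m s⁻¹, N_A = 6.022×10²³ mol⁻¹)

8.25×10¹⁹ molecules

Photon energy at 367 nm: hc/λ = (6.626×10⁻³⁴)(2.998×10⁸)/(367×10⁻⁹) = 5.413×10⁻¹⁹ J.
Photons incident: 475 / 5.413×10⁻¹⁹ = 8.775×10²⁰, i.e. 8.775×10²⁰/6.022×10²³ = 0.001457 mol.
Product: Φ × n_abs = 0.094 × 0.001457 = 1.370×10⁻⁴ mol.
As a count: 1.370×10⁻⁴ × 6.022×10²³ = 8.25×10¹⁹.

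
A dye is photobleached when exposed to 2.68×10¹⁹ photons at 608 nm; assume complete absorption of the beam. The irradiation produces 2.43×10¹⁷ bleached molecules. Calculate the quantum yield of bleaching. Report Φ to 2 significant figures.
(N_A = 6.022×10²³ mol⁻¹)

Φ = 0.0091

Product: 2.43×10¹⁷ / 6.022×10²³ = 4.035×10⁻⁷ mol.
Moles of photons: 2.68×10¹⁹ / 6.022×10²³ = 4.450×10⁻⁵ mol.
Φ = 4.035×10⁻⁷ mol / 4.450×10⁻⁵ mol photons = 0.0091.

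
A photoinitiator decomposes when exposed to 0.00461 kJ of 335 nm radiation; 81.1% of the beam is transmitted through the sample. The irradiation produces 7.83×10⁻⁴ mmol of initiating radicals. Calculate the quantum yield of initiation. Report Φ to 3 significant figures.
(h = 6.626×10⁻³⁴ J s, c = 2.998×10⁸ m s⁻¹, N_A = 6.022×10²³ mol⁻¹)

Φ = 0.321

Product: 7.83×10⁻⁴ mmol = 7.83×10⁻⁷ mol.
Photon energy at 335 nm: hc/λ = (6.626×10⁻³⁴)(2.998×10⁸)/(335×10⁻⁹) = 5.930×10⁻¹⁹ J.
Incident energy: 0.00461 kJ = 4.61 J.
Photons incident: 4.61 / 5.930×10⁻¹⁹ = 7.774×10¹⁸, i.e. 7.774×10¹⁸/6.022×10²³ = 1.291×10⁻⁵ mol.
Fraction absorbed: 1 − 81.1/100 = 0.1890.
Photons absorbed: 0.1890 × 1.291×10⁻⁵ = 2.440×10⁻⁶ mol.
Φ = 7.83×10⁻⁷ mol / 2.440×10⁻⁶ mol photons = 0.321.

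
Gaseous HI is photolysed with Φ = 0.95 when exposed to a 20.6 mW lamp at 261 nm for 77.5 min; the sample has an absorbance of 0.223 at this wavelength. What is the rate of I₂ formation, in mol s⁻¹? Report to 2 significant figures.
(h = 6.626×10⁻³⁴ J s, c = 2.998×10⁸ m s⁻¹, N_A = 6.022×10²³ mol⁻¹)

1.7×10⁻⁸ mol s⁻¹

Photon energy at 261 nm: hc/λ = (6.626×10⁻³⁴)(2.998×10⁸)/(261×10⁻⁹) = 7.611×10⁻¹⁹ J.
Energy delivered: (20.6 mW)(4650 s) = 95.79 J.
Photons incident: 95.79 / 7.611×10⁻¹⁹ = 1.259×10²⁰, i.e. 1.259×10²⁰/6.022×10²³ = 2.091×10⁻⁴ mol.
Fraction absorbed: 1 − 10^(−0.223) = 0.4016.
Photons absorbed: 0.4016 × 2.091×10⁻⁴ = 8.397×10⁻⁵ mol.
Product formed: 0.95 × 8.397×10⁻⁵ = 7.977×10⁻⁵ mol.
Rate: 7.977×10⁻⁵ / 4650 s = 1.7×10⁻⁸ mol s⁻¹.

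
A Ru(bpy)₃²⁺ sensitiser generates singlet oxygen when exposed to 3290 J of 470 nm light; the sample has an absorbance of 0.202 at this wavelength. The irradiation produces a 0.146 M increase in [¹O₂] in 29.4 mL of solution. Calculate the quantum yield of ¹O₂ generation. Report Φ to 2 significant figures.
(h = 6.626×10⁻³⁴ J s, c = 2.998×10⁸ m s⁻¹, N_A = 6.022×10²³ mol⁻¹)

Product: (0.146 M)(0.0294 L) = 0.004292 mol.
Photon energy at 470 nm: hc/λ = (6.626×10⁻³⁴)(2.998×10⁸)/(470×10⁻⁹) = 4.227×10⁻¹⁹ J.
Photons incident: 3290 / 4.227×10⁻¹⁹ = 7.783×10²¹, i.e. 7.783×10²¹/6.022×10²³ = 0.01292 mol.
Fraction absorbed: 1 − 10^(−0.202) = 0.3719.
Photons absorbed: 0.3719 × 0.01292 = 0.004805 mol.
Φ = 0.004292 mol / 0.004805 mol photons = 0.89.

Φ = 0.89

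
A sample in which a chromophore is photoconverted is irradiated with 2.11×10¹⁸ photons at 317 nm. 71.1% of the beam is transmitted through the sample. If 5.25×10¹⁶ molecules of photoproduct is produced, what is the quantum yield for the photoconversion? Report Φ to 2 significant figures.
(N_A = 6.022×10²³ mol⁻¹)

Product: 5.25×10¹⁶ / 6.022×10²³ = 8.718×10⁻⁸ mol.
Moles of photons: 2.11×10¹⁸ / 6.022×10²³ = 3.504×10⁻⁶ mol.
Fraction absorbed: 1 − 71.1/100 = 0.2890.
Photons absorbed: 0.2890 × 3.504×10⁻⁶ = 1.013×10⁻⁶ mol.
Φ = 8.718×10⁻⁸ mol / 1.013×10⁻⁶ mol photons = 0.086.

Φ = 0.086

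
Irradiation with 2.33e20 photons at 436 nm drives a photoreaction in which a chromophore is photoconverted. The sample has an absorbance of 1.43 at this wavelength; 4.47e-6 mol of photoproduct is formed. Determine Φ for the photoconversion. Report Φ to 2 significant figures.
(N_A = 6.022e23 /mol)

Φ = 0.012

Moles of photons: 2.33e20 / 6.022e23 = 3.869e-4 mol.
Fraction absorbed: 1 − 10^(−1.43) = 0.9628.
Photons absorbed: 0.9628 × 3.869e-4 = 3.725e-4 mol.
Φ = 4.47e-6 mol / 3.725e-4 mol photons = 0.012.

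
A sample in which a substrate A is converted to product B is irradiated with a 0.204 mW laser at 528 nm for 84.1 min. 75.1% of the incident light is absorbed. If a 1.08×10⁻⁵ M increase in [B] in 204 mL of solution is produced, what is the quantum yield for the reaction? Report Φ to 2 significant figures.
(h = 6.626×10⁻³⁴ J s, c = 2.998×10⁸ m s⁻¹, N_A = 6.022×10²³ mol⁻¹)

Product: (1.08×10⁻⁵ M)(0.204 L) = 2.203×10⁻⁶ mol.
Photon energy at 528 nm: hc/λ = (6.626×10⁻³⁴)(2.998×10⁸)/(528×10⁻⁹) = 3.762×10⁻¹⁹ J.
Energy delivered: (0.204 mW)(5046 s) = 1.029 J.
Photons incident: 1.029 / 3.762×10⁻¹⁹ = 2.735×10¹⁸, i.e. 2.735×10¹⁸/6.022×10²³ = 4.542×10⁻⁶ mol.
Photons absorbed: 0.751 × 4.542×10⁻⁶ = 3.411×10⁻⁶ mol.
Φ = 2.203×10⁻⁶ mol / 3.411×10⁻⁶ mol photons = 0.65.

Φ = 0.65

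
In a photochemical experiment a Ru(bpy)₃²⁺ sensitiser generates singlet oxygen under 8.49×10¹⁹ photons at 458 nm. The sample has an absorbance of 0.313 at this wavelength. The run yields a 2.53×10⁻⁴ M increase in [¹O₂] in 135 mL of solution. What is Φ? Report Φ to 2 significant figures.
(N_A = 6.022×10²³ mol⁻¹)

Product: (2.53×10⁻⁴ M)(0.135 L) = 3.416×10⁻⁵ mol.
Moles of photons: 8.49×10¹⁹ / 6.022×10²³ = 1.410×10⁻⁴ mol.
Fraction absorbed: 1 − 10^(−0.313) = 0.5136.
Photons absorbed: 0.5136 × 1.410×10⁻⁴ = 7.242×10⁻⁵ mol.
Φ = 3.416×10⁻⁵ mol / 7.242×10⁻⁵ mol photons = 0.47.

Φ = 0.47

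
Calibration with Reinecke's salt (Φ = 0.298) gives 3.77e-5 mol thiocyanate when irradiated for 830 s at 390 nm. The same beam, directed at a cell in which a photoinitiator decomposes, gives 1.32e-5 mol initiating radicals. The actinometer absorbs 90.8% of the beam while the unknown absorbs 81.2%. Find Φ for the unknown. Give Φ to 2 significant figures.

Φ = 0.12

Photons absorbed by the actinometer: 3.77e-5 / 0.298 = 1.265e-4 mol.
Incident flux: 1.265e-4 / 0.908 = 1.393e-4 einstein.
Absorbed by unknown: 0.812 × 1.393e-4 = 1.131e-4 mol.
Φ(unknown) = 1.32e-5 / 1.131e-4 = 0.12.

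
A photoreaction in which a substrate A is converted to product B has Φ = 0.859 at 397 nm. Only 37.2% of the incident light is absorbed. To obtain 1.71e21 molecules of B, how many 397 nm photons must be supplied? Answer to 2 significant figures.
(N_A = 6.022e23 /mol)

5.4e21 photons

Product: 1.71e21 / 6.022e23 = 0.002840 mol.
Photons that must be absorbed: 0.002840 / 0.859 = 0.003306 mol.
Incident photons needed: 0.003306 / 0.372 = 0.008887 mol.
Photon count: 0.008887 × 6.022e23 = 5.4e21.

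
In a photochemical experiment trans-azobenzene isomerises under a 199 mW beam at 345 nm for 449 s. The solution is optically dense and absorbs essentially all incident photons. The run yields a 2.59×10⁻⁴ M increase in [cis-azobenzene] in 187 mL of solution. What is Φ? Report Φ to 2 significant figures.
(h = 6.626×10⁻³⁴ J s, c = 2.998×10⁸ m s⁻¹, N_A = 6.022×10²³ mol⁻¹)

Φ = 0.19

Product: (2.59×10⁻⁴ M)(0.187 L) = 4.843×10⁻⁵ mol.
Photon energy at 345 nm: hc/λ = (6.626×10⁻³⁴)(2.998×10⁸)/(345×10⁻⁹) = 5.758×10⁻¹⁹ J.
Energy delivered: (199 mW)(449 s) = 89.35 J.
Photons incident: 89.35 / 5.758×10⁻¹⁹ = 1.552×10²⁰, i.e. 1.552×10²⁰/6.022×10²³ = 2.577×10⁻⁴ mol.
Φ = 4.843×10⁻⁵ mol / 2.577×10⁻⁴ mol photons = 0.19.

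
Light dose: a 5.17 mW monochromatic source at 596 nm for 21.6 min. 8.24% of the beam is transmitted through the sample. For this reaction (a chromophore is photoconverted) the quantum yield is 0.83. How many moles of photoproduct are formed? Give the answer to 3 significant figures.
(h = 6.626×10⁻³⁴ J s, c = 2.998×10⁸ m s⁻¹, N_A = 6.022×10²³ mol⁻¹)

Photon energy at 596 nm: hc/λ = (6.626×10⁻³⁴)(2.998×10⁸)/(596×10⁻⁹) = 3.333×10⁻¹⁹ J.
Energy delivered: (5.17 mW)(1296 s) = 6.700 J.
Photons incident: 6.700 / 3.333×10⁻¹⁹ = 2.010×10¹⁹, i.e. 2.010×10¹⁹/6.022×10²³ = 3.338×10⁻⁵ mol.
Fraction absorbed: 1 − 8.24/100 = 0.9176.
Photons absorbed: 0.9176 × 3.338×10⁻⁵ = 3.063×10⁻⁵ mol.
Product: Φ × n_abs = 0.83 × 3.063×10⁻⁵ = 2.542×10⁻⁵ mol.

2.54×10⁻⁵ mol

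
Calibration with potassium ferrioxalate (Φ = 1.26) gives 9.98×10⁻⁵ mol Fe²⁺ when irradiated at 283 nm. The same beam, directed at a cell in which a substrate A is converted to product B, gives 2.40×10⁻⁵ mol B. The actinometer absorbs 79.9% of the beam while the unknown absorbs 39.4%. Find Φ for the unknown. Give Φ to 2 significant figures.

Φ = 0.61

Photons absorbed by the actinometer: 9.98×10⁻⁵ / 1.26 = 7.921×10⁻⁵ mol.
Incident flux: 7.921×10⁻⁵ / 0.799 = 9.914×10⁻⁵ einstein.
Absorbed by unknown: 0.394 × 9.914×10⁻⁵ = 3.906×10⁻⁵ mol.
Φ(unknown) = 2.40×10⁻⁵ / 3.906×10⁻⁵ = 0.61.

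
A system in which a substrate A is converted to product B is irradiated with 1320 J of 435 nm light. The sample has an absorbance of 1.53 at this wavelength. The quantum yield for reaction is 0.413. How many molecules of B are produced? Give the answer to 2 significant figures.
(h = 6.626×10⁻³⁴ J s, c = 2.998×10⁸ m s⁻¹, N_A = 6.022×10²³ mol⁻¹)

Photon energy at 435 nm: hc/λ = (6.626×10⁻³⁴)(2.998×10⁸)/(435×10⁻⁹) = 4.567×10⁻¹⁹ J.
Photons incident: 1320 / 4.567×10⁻¹⁹ = 2.890×10²¹, i.e. 2.890×10²¹/6.022×10²³ = 0.004799 mol.
Fraction absorbed: 1 − 10^(−1.53) = 0.9705.
Photons absorbed: 0.9705 × 0.004799 = 0.004657 mol.
Product: Φ × n_abs = 0.413 × 0.004657 = 0.001923 mol.
As a count: 0.001923 × 6.022×10²³ = 1.2×10²¹.

1.2×10²¹ molecules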